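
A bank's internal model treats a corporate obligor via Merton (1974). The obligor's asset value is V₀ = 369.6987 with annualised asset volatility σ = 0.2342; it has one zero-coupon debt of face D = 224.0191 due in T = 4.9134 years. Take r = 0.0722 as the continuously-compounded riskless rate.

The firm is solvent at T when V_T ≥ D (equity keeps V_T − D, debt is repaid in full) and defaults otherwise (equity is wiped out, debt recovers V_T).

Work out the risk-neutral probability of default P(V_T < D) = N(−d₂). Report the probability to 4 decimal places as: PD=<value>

PD=0.0825

Work the structural quantities from V₀ = 369.6987 against face 224.0191:
d₁ = [ln(V₀/D) + (r + σ²/2)T] / (σ√T)
   = [ln(369.6987/224.0191) + (0.0722 + 0.5·0.2342²)·4.9134] / (0.2342·√4.9134)
   = [0.500957 + 0.489497] / 0.519132 = 1.907903
d₂ = d₁ − σ√T = 1.907903 − 0.519132 = 1.388770
risk-neutral PD = N(−d₂) = N(-1.388770) = 0.082451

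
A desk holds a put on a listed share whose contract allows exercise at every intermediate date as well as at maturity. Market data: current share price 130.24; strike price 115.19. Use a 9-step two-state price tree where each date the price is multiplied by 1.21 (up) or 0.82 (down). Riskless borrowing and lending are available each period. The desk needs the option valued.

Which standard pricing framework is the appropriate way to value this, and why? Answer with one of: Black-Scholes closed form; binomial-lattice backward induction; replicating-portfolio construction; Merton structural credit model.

framework: binomial-lattice backward induction

Key observation: with exercise allowed before expiry on a discrete up/down model (9 steps from spot 130.24), the strike-115.19 put's value must be rolled back through the tree testing early exercise at each node.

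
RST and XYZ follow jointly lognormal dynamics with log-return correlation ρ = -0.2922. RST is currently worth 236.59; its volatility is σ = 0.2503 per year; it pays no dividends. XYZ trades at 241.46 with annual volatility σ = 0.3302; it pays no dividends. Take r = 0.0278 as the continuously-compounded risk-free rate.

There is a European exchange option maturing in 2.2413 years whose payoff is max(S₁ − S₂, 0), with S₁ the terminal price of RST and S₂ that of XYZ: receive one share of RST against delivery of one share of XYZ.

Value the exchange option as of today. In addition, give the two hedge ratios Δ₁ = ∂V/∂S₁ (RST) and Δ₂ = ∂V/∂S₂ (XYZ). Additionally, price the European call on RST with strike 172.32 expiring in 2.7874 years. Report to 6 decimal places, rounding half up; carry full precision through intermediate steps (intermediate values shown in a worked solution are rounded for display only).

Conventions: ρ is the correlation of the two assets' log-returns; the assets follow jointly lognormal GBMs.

exchange price = 63.198211
Δ1 = 0.626300
Δ2 = -0.351934
price(RST call K=172.32) = 84.533434

σ_eff = √(σ₁² + σ₂² − 2ρσ₁σ₂) = √(0.2503² + 0.3302² − 2·-0.2922·0.2503·0.3302) = 0.469023
d₁ = (ln(S₁/S₂) + (q₂ − q₁ + σ_eff²/2)T) / (σ_eff√T) = (ln(236.59/241.46) + (0.0 − 0.0 + 0.109991)·2.2413) / 0.702172 = 0.322069
d₂ = d₁ − σ_eff√T = 0.322069 − 0.702172 = -0.380104
N(d₁) = 0.626300,  N(d₂) = 0.351934
V = S₁·e^{−q₁T}·N(d₁) − S₂·e^{−q₂T}·N(d₂) = 148.176263 − 84.978052 = 63.198211
Δ₁ = e^{−q₁T}·N(d₁) = 0.626300;  Δ₂ = −e^{−q₂T}·N(d₂) = -0.351934
[vanilla: RST call K=172.32]
σ√T = 0.2503·√2.7874 = 0.417889
d₁ = (ln(S/K) + (r+σ²/2)T) / (σ√T) = (ln(236.59/172.32) + (0.0278+0.2503²/2)·2.7874) / 0.417889 = (0.316975 + 0.164805) / 0.417889 = 1.152893
d₂ = d₁ − σ√T = 1.152893 − 0.417889 = 0.735004
e^{−rT} = 0.925437
N(d₁) = 0.875523,  N(d₂) = 0.768831
price = S·N(d₁) − K·e^{−rT}·N(d₂) = 207.139928 − 122.606494 = 84.533434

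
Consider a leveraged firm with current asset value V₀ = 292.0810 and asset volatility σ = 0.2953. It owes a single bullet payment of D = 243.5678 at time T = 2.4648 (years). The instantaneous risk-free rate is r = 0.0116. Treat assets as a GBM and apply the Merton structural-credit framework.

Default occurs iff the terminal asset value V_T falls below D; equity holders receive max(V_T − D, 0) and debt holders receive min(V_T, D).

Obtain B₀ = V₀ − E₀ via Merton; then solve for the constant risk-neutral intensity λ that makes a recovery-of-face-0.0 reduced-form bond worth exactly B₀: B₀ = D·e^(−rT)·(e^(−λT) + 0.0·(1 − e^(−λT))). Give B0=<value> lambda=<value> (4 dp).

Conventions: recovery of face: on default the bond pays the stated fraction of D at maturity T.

Work the structural quantities from V₀ = 292.0810 against face 243.5678:
d₁ = [ln(V₀/D) + (r + σ²/2)T] / (σ√T)
   = [ln(292.0810/243.5678) + (0.0116 + 0.5·0.2953²)·2.4648] / (0.2953·√2.4648)
   = [0.181636 + 0.136060] / 0.463612 = 0.685262
d₂ = d₁ − σ√T = 0.685262 − 0.463612 = 0.221650
N(d₁) = 0.753411,  N(d₂) = 0.587707,  e^(−rT) = 0.971813
E₀ = V₀·N(d₁) − D·e^(−rT)·N(d₂)
   = 292.0810·0.753411 − 243.5678·0.971813·0.587707 = 80.945296
B₀ = V₀ − E₀ = 292.0810 − 80.945296 = 211.135704
e^(−λT) = (B₀·e^(rT)/D − 0)/(1 − 0) = (211.1357·1.029004/243.5678 − 0)/1 = 0.89198799
λ = −ln(0.89198799)/2.4648 = 0.046374

B0=211.1357 lambda=0.0464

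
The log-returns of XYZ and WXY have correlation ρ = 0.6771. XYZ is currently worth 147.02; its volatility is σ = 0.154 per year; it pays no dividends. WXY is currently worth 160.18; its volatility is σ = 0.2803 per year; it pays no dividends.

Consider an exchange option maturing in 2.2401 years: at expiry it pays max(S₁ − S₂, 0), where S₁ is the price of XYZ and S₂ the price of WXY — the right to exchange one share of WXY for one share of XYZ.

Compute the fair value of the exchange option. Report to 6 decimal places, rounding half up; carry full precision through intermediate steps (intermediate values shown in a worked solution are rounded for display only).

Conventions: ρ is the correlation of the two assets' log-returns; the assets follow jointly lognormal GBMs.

exchange price = 13.247213

σ_eff = √(σ₁² + σ₂² − 2ρσ₁σ₂) = √(0.154² + 0.2803² − 2·0.6771·0.154·0.2803) = 0.209352
d₁ = (ln(S₁/S₂) + (q₂ − q₁ + σ_eff²/2)T) / (σ_eff√T) = (ln(147.02/160.18) + (0.0 − 0.0 + 0.021914)·2.2401) / 0.313337 = -0.116933
d₂ = d₁ − σ_eff√T = -0.116933 − 0.313337 = -0.430270
N(d₁) = 0.453456,  N(d₂) = 0.333500
V = S₁·e^{−q₁T}·N(d₁) − S₂·e^{−q₂T}·N(d₂) = 66.667167 − 53.419954 = 13.247213
Key observation: r never enters — measured in units of WXY, the claim is a call on S₁/S₂ struck at 1, so only the dividend yields and σ_eff matter.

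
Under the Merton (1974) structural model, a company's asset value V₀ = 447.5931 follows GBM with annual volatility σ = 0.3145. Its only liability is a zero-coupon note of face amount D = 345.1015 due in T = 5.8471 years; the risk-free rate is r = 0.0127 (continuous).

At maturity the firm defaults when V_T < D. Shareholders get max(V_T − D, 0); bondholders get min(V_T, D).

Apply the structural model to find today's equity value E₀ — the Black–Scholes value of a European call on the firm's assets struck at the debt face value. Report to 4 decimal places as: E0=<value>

Work the structural quantities from V₀ = 447.5931 against face 345.1015:
d₁ = [ln(V₀/D) + (r + σ²/2)T] / (σ√T)
   = [ln(447.5931/345.1015) + (0.0127 + 0.5·0.3145²)·5.8471] / (0.3145·√5.8471)
   = [0.260046 + 0.363427] / 0.760485 = 0.819836
d₂ = d₁ − σ√T = 0.819836 − 0.760485 = 0.059350
N(d₁) = 0.793845,  N(d₂) = 0.523663,  e^(−rT) = 0.928432
E₀ = V₀·N(d₁) − D·e^(−rT)·N(d₂)
   = 447.5931·0.793845 − 345.1015·0.928432·0.523663 = 187.536122

E0=187.5361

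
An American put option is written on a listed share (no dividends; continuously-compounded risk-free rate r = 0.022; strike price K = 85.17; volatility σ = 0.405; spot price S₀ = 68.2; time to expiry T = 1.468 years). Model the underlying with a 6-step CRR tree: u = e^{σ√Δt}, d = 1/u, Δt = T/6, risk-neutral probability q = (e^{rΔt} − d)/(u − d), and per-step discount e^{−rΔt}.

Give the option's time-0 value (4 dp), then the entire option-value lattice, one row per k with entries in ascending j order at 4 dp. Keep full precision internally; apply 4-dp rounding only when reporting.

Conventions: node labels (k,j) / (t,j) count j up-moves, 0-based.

price = 23.7902
tree:
23.7902
31.2271 15.4578
39.4842 22.0319 8.0273
47.7779 30.2157 12.8144 2.5791
54.5660 39.4842 19.8379 4.8328 0.0000
60.1218 47.7779 29.3509 9.0561 0.0000 0.0000
64.6690 54.5660 39.4842 16.9700 0.0000 0.0000 0.0000

Δt=0.24467  u=1.22180  d=0.81846  q=0.46347  discount=0.99463
step 6 (expiry): payoffs max(K−S,0) = 64.6690 54.5660 39.4842 16.9700 0.0000 0.0000 0.0000
k=5: (k=5,j=0): S=25.0482, K−S=60.1218, hold=59.6646 ⇒ V=60.1218 exercise | (k=5,j=1): S=37.3921, K−S=47.7779, hold=47.3207 ⇒ V=47.7779 exercise | (k=5,j=2): S=55.8191, K−S=29.3509, hold=28.8937 ⇒ V=29.3509 exercise | (k=5,j=3): S=83.3270, K−S=1.8430, hold=9.0561 ⇒ V=9.0561 continue | (k=5,j=4): S=124.3910, K−S=0.0000, hold=0.0000 ⇒ V=0.0000 continue | (k=5,j=5): S=185.6914, K−S=0.0000, hold=0.0000 ⇒ V=0.0000 continue
k=4: (k=4,j=0): S=30.6040, K−S=54.5660, hold=54.1088 ⇒ V=54.5660 exercise | (k=4,j=1): S=45.6858, K−S=39.4842, hold=39.0270 ⇒ V=39.4842 exercise | (k=4,j=2): S=68.2000, K−S=16.9700, hold=19.8379 ⇒ V=19.8379 continue | (k=4,j=3): S=101.8093, K−S=0.0000, hold=4.8328 ⇒ V=4.8328 continue | (k=4,j=4): S=151.9814, K−S=0.0000, hold=0.0000 ⇒ V=0.0000 continue
k=3: (k=3,j=0): S=37.3921, K−S=47.7779, hold=47.3207 ⇒ V=47.7779 exercise | (k=3,j=1): S=55.8191, K−S=29.3509, hold=30.2157 ⇒ V=30.2157 continue | (k=3,j=2): S=83.3270, K−S=1.8430, hold=12.8144 ⇒ V=12.8144 continue | (k=3,j=3): S=124.3910, K−S=0.0000, hold=2.5791 ⇒ V=2.5791 continue
k=2: (k=2,j=0): S=45.6858, K−S=39.4842, hold=39.4256 ⇒ V=39.4842 exercise | (k=2,j=1): S=68.2000, K−S=16.9700, hold=22.0319 ⇒ V=22.0319 continue | (k=2,j=2): S=101.8093, K−S=0.0000, hold=8.0273 ⇒ V=8.0273 continue
k=1: (k=1,j=0): S=55.8191, K−S=29.3509, hold=31.2271 ⇒ V=31.2271 continue | (k=1,j=1): S=83.3270, K−S=1.8430, hold=15.4578 ⇒ V=15.4578 continue
k=0: (k=0,j=0): S=68.2000, K−S=16.9700, hold=23.7902 ⇒ V=23.7902 continue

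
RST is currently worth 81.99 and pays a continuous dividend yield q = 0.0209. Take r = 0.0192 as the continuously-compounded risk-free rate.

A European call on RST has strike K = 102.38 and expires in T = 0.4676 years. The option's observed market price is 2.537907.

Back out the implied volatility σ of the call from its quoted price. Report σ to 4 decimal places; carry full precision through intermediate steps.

sigma = 0.3796

At σ = 0.3796 the Black–Scholes value reproduces the quote:
σ√T = 0.3796·√0.4676 = 0.259575
d₁ = (ln(S/K) + (r−q+σ²/2)T) / (σ√T) = (ln(81.99/102.38) + (0.0192−0.0209+0.3796²/2)·0.4676) / 0.259575 = (-0.222094 + 0.032895) / 0.259575 = -0.728880
d₂ = d₁ − σ√T = -0.728880 − 0.259575 = -0.988456
e^{−rT} = 0.991062
e^{−qT} = 0.990275
N(d₁) = 0.233037,  N(d₂) = 0.161465
V = S·e^{−qT}·N(d₁) − K·e^{−rT}·N(d₂) = 18.920925 − 16.383019 = 2.537907 (the quoted price), and the Black–Scholes price is strictly increasing in σ, so σ is unique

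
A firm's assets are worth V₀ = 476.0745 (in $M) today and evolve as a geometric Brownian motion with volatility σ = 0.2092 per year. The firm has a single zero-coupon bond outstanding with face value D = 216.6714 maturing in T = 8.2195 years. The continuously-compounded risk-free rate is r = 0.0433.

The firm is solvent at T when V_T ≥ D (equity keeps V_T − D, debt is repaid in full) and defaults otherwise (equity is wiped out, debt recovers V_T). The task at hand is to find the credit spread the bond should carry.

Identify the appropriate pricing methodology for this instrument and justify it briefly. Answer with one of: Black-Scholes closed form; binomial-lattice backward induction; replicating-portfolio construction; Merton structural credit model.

framework: Merton structural credit model

Key observation: assets follow a GBM and default happens iff V_T < 216.6714; valuing claims on that split (equity as a call, risky debt as the residual) is the structural model's definition.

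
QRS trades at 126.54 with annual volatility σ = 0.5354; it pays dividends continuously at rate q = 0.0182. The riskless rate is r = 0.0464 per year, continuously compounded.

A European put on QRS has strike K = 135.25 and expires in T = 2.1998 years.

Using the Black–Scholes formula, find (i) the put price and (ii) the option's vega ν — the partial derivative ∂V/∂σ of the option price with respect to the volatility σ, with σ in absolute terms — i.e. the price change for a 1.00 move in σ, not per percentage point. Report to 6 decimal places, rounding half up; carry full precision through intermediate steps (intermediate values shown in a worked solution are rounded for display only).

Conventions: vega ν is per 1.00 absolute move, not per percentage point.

σ√T = 0.5354·√2.1998 = 0.794090
d₁ = (ln(S/K) + (r−q+σ²/2)T) / (σ√T) = (ln(126.54/135.25) + (0.0464−0.0182+0.5354²/2)·2.1998) / 0.794090 = (-0.066566 + 0.377324) / 0.794090 = 0.391338
d₂ = d₁ − σ√T = 0.391338 − 0.794090 = -0.402752
e^{−rT} = 0.902966
e^{−qT} = 0.960755
N(−d₁) = 0.347774,  N(−d₂) = 0.656435
Put price V = K·e^{−rT}·N(−d₂) − S·e^{−qT}·N(−d₁) = 80.167834 − 42.280200 = 37.887634
φ(d₁) = (1/√(2π))·e^{−d₁²/2} = 0.369534
ν = S·e^{−qT}·φ(d₁)·√T = 66.632610

price = 37.887634
ν = 66.632610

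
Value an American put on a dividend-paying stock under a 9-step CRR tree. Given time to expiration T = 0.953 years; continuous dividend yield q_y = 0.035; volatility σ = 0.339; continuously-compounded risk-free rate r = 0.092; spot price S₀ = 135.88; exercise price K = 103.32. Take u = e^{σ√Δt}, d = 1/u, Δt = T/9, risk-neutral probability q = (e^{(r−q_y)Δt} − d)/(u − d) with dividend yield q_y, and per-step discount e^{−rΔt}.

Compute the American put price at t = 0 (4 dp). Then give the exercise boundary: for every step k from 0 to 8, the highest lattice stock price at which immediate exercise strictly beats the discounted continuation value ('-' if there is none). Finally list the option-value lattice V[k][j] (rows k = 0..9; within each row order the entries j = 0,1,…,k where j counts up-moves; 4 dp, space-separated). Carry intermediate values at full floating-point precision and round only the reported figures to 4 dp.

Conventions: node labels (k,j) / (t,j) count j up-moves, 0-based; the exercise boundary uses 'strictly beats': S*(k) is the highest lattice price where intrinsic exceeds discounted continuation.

Δt=0.10589  u=1.11663  d=0.89555  q=0.49983  discount=0.99031
step 9 (expiry): payoffs max(K−S,0) = 52.9720 40.5433 25.0465 5.7242 0.0000 0.0000 0.0000 0.0000 0.0000 0.0000
step 8: (k=8,j=0): S=56.2200, K−S=47.1000, hold=46.3064 ⇒ V=47.1000 exercise | (k=8,j=1): S=70.0982, K−S=33.2218, hold=32.4795 ⇒ V=33.2218 exercise | (k=8,j=2): S=87.4023, K−S=15.9177, hold=15.2394 ⇒ V=15.9177 exercise | (k=8,j=3): S=108.9781, K−S=0.0000, hold=2.8353 ⇒ V=2.8353 continue | (k=8,j=4): S=135.8800, K−S=0.0000, hold=0.0000 ⇒ V=0.0000 continue | (k=8,j=5): S=169.4228, K−S=0.0000, hold=0.0000 ⇒ V=0.0000 continue | (k=8,j=6): S=211.2458, K−S=0.0000, hold=0.0000 ⇒ V=0.0000 continue | (k=8,j=7): S=263.3930, K−S=0.0000, hold=0.0000 ⇒ V=0.0000 continue | (k=8,j=8): S=328.4132, K−S=0.0000, hold=0.0000 ⇒ V=0.0000 continue  boundary S*=87.4023
step 7: (k=7,j=0): S=62.7767, K−S=40.5433, hold=39.7739 ⇒ V=40.5433 exercise | (k=7,j=1): S=78.2735, K−S=25.0465, hold=24.3344 ⇒ V=25.0465 exercise | (k=7,j=2): S=97.5958, K−S=5.7242, hold=9.2877 ⇒ V=9.2877 continue | (k=7,j=3): S=121.6879, K−S=0.0000, hold=1.4044 ⇒ V=1.4044 continue | (k=7,j=4): S=151.7273, K−S=0.0000, hold=0.0000 ⇒ V=0.0000 continue | (k=7,j=5): S=189.1820, K−S=0.0000, hold=0.0000 ⇒ V=0.0000 continue | (k=7,j=6): S=235.8827, K−S=0.0000, hold=0.0000 ⇒ V=0.0000 continue | (k=7,j=7): S=294.1118, K−S=0.0000, hold=0.0000 ⇒ V=0.0000 continue  boundary S*=78.2735
step 6: (k=6,j=0): S=70.0982, K−S=33.2218, hold=32.4795 ⇒ V=33.2218 exercise | (k=6,j=1): S=87.4023, K−S=15.9177, hold=17.0033 ⇒ V=17.0033 continue | (k=6,j=2): S=108.9781, K−S=0.0000, hold=5.2955 ⇒ V=5.2955 continue | (k=6,j=3): S=135.8800, K−S=0.0000, hold=0.6956 ⇒ V=0.6956 continue | (k=6,j=4): S=169.4228, K−S=0.0000, hold=0.0000 ⇒ V=0.0000 continue | (k=6,j=5): S=211.2458, K−S=0.0000, hold=0.0000 ⇒ V=0.0000 continue | (k=6,j=6): S=263.3930, K−S=0.0000, hold=0.0000 ⇒ V=0.0000 continue  boundary S*=70.0982
step 5: (k=5,j=0): S=78.2735, K−S=25.0465, hold=24.8718 ⇒ V=25.0465 exercise | (k=5,j=1): S=97.5958, K−S=5.7242, hold=11.0432 ⇒ V=11.0432 continue | (k=5,j=2): S=121.6879, K−S=0.0000, hold=2.9673 ⇒ V=2.9673 continue | (k=5,j=3): S=151.7273, K−S=0.0000, hold=0.3445 ⇒ V=0.3445 continue | (k=5,j=4): S=189.1820, K−S=0.0000, hold=0.0000 ⇒ V=0.0000 continue | (k=5,j=5): S=235.8827, K−S=0.0000, hold=0.0000 ⇒ V=0.0000 continue  boundary S*=78.2735
step 4: (k=4,j=0): S=87.4023, K−S=15.9177, hold=17.8722 ⇒ V=17.8722 continue | (k=4,j=1): S=108.9781, K−S=0.0000, hold=6.9387 ⇒ V=6.9387 continue | (k=4,j=2): S=135.8800, K−S=0.0000, hold=1.6403 ⇒ V=1.6403 continue | (k=4,j=3): S=169.4228, K−S=0.0000, hold=0.1707 ⇒ V=0.1707 continue | (k=4,j=4): S=211.2458, K−S=0.0000, hold=0.0000 ⇒ V=0.0000 continue  boundary S*=-
step 3: (k=3,j=0): S=97.5958, K−S=5.7242, hold=12.2870 ⇒ V=12.2870 continue | (k=3,j=1): S=121.6879, K−S=0.0000, hold=4.2488 ⇒ V=4.2488 continue | (k=3,j=2): S=151.7273, K−S=0.0000, hold=0.8969 ⇒ V=0.8969 continue | (k=3,j=3): S=189.1820, K−S=0.0000, hold=0.0845 ⇒ V=0.0845 continue  boundary S*=-
step 2: (k=2,j=0): S=108.9781, K−S=0.0000, hold=8.1890 ⇒ V=8.1890 continue | (k=2,j=1): S=135.8800, K−S=0.0000, hold=2.5485 ⇒ V=2.5485 continue | (k=2,j=2): S=169.4228, K−S=0.0000, hold=0.4861 ⇒ V=0.4861 continue  boundary S*=-
step 1: (k=1,j=0): S=121.6879, K−S=0.0000, hold=5.3176 ⇒ V=5.3176 continue | (k=1,j=1): S=151.7273, K−S=0.0000, hold=1.5029 ⇒ V=1.5029 continue  boundary S*=-
step 0: (k=0,j=0): S=135.8800, K−S=0.0000, hold=3.3778 ⇒ V=3.3778 continue  boundary S*=-

price = 3.3778
boundary = - - - - - 78.2735 70.0982 78.2735 87.4023
tree:
3.3778
5.3176 1.5029
8.1890 2.5485 0.4861
12.2870 4.2488 0.8969 0.0845
17.8722 6.9387 1.6403 0.1707 0.0000
25.0465 11.0432 2.9673 0.3445 0.0000 0.0000
33.2218 17.0033 5.2955 0.6956 0.0000 0.0000 0.0000
40.5433 25.0465 9.2877 1.4044 0.0000 0.0000 0.0000 0.0000
47.1000 33.2218 15.9177 2.8353 0.0000 0.0000 0.0000 0.0000 0.0000
52.9720 40.5433 25.0465 5.7242 0.0000 0.0000 0.0000 0.0000 0.0000 0.0000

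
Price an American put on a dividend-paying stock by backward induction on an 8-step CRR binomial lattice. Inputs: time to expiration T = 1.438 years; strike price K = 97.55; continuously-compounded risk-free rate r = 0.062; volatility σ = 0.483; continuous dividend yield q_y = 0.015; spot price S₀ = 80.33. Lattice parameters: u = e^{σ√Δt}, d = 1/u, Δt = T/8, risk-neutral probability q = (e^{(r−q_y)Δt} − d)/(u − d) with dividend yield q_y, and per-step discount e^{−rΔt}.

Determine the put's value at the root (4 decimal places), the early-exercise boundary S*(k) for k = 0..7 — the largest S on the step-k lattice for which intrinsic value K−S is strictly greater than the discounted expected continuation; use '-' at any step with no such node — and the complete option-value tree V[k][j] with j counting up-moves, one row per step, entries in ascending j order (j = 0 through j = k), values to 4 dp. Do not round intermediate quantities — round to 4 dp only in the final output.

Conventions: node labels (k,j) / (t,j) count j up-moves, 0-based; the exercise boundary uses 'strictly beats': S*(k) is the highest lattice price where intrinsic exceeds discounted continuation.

price = 26.8071
boundary = - - 53.3348 43.4587 53.3348 43.4587 53.3348 65.4552
tree:
26.8071
34.9550 18.2425
44.2152 25.3283 10.6731
54.0913 34.0753 16.0516 4.8520
62.1386 44.2152 23.4337 8.0953 1.3039
68.6958 54.0913 32.9593 13.2321 2.4856 0.0000
74.0387 62.1386 44.2152 21.0303 4.7384 0.0000 0.0000
78.3923 68.6958 54.0913 32.0948 9.0330 0.0000 0.0000 0.0000
81.9398 74.0387 62.1386 44.2152 17.2200 0.0000 0.0000 0.0000 0.0000

Δt=0.17975  u=1.22725  d=0.81483  q=0.46956  discount=0.98892
step 8 (expiry): payoffs max(K−S,0) = 81.9398 74.0387 62.1386 44.2152 17.2200 0.0000 0.0000 0.0000 0.0000
step 7: (k=7,j=0): S=19.1577, K−S=78.3923, hold=77.3628 ⇒ V=78.3923 exercise | (k=7,j=1): S=28.8542, K−S=68.6958, hold=67.6923 ⇒ V=68.6958 exercise | (k=7,j=2): S=43.4587, K−S=54.0913, hold=53.1272 ⇒ V=54.0913 exercise | (k=7,j=3): S=65.4552, K−S=32.0948, hold=31.1899 ⇒ V=32.0948 exercise | (k=7,j=4): S=98.5851, K−S=0.0000, hold=9.0330 ⇒ V=9.0330 continue | (k=7,j=5): S=148.4836, K−S=0.0000, hold=0.0000 ⇒ V=0.0000 continue | (k=7,j=6): S=223.6381, K−S=0.0000, hold=0.0000 ⇒ V=0.0000 continue | (k=7,j=7): S=336.8317, K−S=0.0000, hold=0.0000 ⇒ V=0.0000 continue  boundary S*=65.4552
step 6: (k=6,j=0): S=23.5113, K−S=74.0387, hold=73.0209 ⇒ V=74.0387 exercise | (k=6,j=1): S=35.4114, K−S=62.1386, hold=61.1528 ⇒ V=62.1386 exercise | (k=6,j=2): S=53.3348, K−S=44.2152, hold=43.2777 ⇒ V=44.2152 exercise | (k=6,j=3): S=80.3300, K−S=17.2200, hold=21.0303 ⇒ V=21.0303 continue | (k=6,j=4): S=120.9887, K−S=0.0000, hold=4.7384 ⇒ V=4.7384 continue | (k=6,j=5): S=182.2268, K−S=0.0000, hold=0.0000 ⇒ V=0.0000 continue | (k=6,j=6): S=274.4602, K−S=0.0000, hold=0.0000 ⇒ V=0.0000 continue  boundary S*=53.3348
step 5: (k=5,j=0): S=28.8542, K−S=68.6958, hold=67.6923 ⇒ V=68.6958 exercise | (k=5,j=1): S=43.4587, K−S=54.0913, hold=53.1272 ⇒ V=54.0913 exercise | (k=5,j=2): S=65.4552, K−S=32.0948, hold=32.9593 ⇒ V=32.9593 continue | (k=5,j=3): S=98.5851, K−S=0.0000, hold=13.2321 ⇒ V=13.2321 continue | (k=5,j=4): S=148.4836, K−S=0.0000, hold=2.4856 ⇒ V=2.4856 continue | (k=5,j=5): S=223.6381, K−S=0.0000, hold=0.0000 ⇒ V=0.0000 continue  boundary S*=43.4587
step 4: (k=4,j=0): S=35.4114, K−S=62.1386, hold=61.1528 ⇒ V=62.1386 exercise | (k=4,j=1): S=53.3348, K−S=44.2152, hold=43.6791 ⇒ V=44.2152 exercise | (k=4,j=2): S=80.3300, K−S=17.2200, hold=23.4337 ⇒ V=23.4337 continue | (k=4,j=3): S=120.9887, K−S=0.0000, hold=8.0953 ⇒ V=8.0953 continue | (k=4,j=4): S=182.2268, K−S=0.0000, hold=1.3039 ⇒ V=1.3039 continue  boundary S*=53.3348
step 3: (k=3,j=0): S=43.4587, K−S=54.0913, hold=53.1272 ⇒ V=54.0913 exercise | (k=3,j=1): S=65.4552, K−S=32.0948, hold=34.0753 ⇒ V=34.0753 continue | (k=3,j=2): S=98.5851, K−S=0.0000, hold=16.0516 ⇒ V=16.0516 continue | (k=3,j=3): S=148.4836, K−S=0.0000, hold=4.8520 ⇒ V=4.8520 continue  boundary S*=43.4587
step 2: (k=2,j=0): S=53.3348, K−S=44.2152, hold=44.1973 ⇒ V=44.2152 exercise | (k=2,j=1): S=80.3300, K−S=17.2200, hold=25.3283 ⇒ V=25.3283 continue | (k=2,j=2): S=120.9887, K−S=0.0000, hold=10.6731 ⇒ V=10.6731 continue  boundary S*=53.3348
step 1: (k=1,j=0): S=65.4552, K−S=32.0948, hold=34.9550 ⇒ V=34.9550 continue | (k=1,j=1): S=98.5851, K−S=0.0000, hold=18.2425 ⇒ V=18.2425 continue  boundary S*=-
step 0: (k=0,j=0): S=80.3300, K−S=17.2200, hold=26.8071 ⇒ V=26.8071 continue  boundary S*=-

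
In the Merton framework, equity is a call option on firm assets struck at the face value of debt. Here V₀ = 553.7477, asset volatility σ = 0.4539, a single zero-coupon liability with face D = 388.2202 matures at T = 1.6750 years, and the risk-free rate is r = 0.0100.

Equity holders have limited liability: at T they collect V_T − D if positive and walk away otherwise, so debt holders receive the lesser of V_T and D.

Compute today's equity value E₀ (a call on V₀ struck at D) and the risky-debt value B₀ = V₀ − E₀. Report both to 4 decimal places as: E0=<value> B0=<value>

E0=214.1299 B0=339.6178

Apply the equity-as-call identities (strike 388.2202, horizon 1.6750 years):
d₁ = [ln(V₀/D) + (r + σ²/2)T] / (σ√T)
   = [ln(553.7477/388.2202) + (0.0100 + 0.5·0.4539²)·1.6750] / (0.4539·√1.6750)
   = [0.355136 + 0.189296] / 0.587446 = 0.926780
d₂ = d₁ − σ√T = 0.926780 − 0.587446 = 0.339334
N(d₁) = 0.822980,  N(d₂) = 0.632821,  e^(−rT) = 0.983390
E₀ = V₀·N(d₁) − D·e^(−rT)·N(d₂)
   = 553.7477·0.822980 − 388.2202·0.983390·0.632821 = 214.129894
B₀ = V₀ − E₀ = 553.7477 − 214.129894 = 339.617806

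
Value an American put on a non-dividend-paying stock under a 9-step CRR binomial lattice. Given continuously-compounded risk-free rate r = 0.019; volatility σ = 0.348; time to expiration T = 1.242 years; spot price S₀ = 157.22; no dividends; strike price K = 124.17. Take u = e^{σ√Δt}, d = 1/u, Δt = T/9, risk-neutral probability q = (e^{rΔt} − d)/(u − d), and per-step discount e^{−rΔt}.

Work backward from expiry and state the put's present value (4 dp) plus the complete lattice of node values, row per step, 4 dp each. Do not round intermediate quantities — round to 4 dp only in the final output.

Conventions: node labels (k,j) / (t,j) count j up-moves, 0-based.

price = 8.4286
tree:
8.4286
12.3095 4.2342
17.5400 6.6618 1.6049
24.2871 10.2639 2.7623 0.3489
32.5282 15.4155 4.6910 0.6701 0.0000
41.9288 22.4349 7.8302 1.2866 0.0000 0.0000
51.7858 31.3884 12.7746 2.4706 0.0000 0.0000 0.0000
60.5637 41.7964 20.1881 4.7440 0.0000 0.0000 0.0000 0.0000
68.2772 51.7858 30.4285 9.1094 0.0000 0.0000 0.0000 0.0000 0.0000
75.0552 60.5637 41.7964 17.4917 0.0000 0.0000 0.0000 0.0000 0.0000 0.0000

Δt=0.13800, u=1.13800, d=0.87873, q=0.47785, disc=e^(-rΔt)=0.99738
k=9 terminal: V=max(K-S,0) → 75.0552 60.5637 41.7964 17.4917 0.0000 0.0000 0.0000 0.0000 0.0000 0.0000
k=8: j=0 S=55.8928 intr=68.2772 cont=67.9520 V=68.2772[EX]; j=1 S=72.3842 intr=51.7858 cont=51.4606 V=51.7858[EX]; j=2 S=93.7415 intr=30.4285 cont=30.1033 V=30.4285[EX]; j=3 S=121.4003 intr=2.7697 cont=9.1094 V=9.1094[hold]; j=4 S=157.2200 intr=0.0000 cont=0.0000 V=0.0000[hold]; j=5 S=203.6084 intr=0.0000 cont=0.0000 V=0.0000[hold]; j=6 S=263.6839 intr=0.0000 cont=0.0000 V=0.0000[hold]; j=7 S=341.4850 intr=0.0000 cont=0.0000 V=0.0000[hold]; j=8 S=442.2415 intr=0.0000 cont=0.0000 V=0.0000[hold]
k=7: j=0 S=63.6063 intr=60.5637 cont=60.2386 V=60.5637[EX]; j=1 S=82.3736 intr=41.7964 cont=41.4713 V=41.7964[EX]; j=2 S=106.6783 intr=17.4917 cont=20.1881 V=20.1881[hold]; j=3 S=138.1541 intr=0.0000 cont=4.7440 V=4.7440[hold]; j=4 S=178.9171 intr=0.0000 cont=0.0000 V=0.0000[hold]; j=5 S=231.7073 intr=0.0000 cont=0.0000 V=0.0000[hold]; j=6 S=300.0735 intr=0.0000 cont=0.0000 V=0.0000[hold]; j=7 S=388.6114 intr=0.0000 cont=0.0000 V=0.0000[hold]
k=6: j=0 S=72.3842 intr=51.7858 cont=51.4606 V=51.7858[EX]; j=1 S=93.7415 intr=30.4285 cont=31.3884 V=31.3884[hold]; j=2 S=121.4003 intr=2.7697 cont=12.7746 V=12.7746[hold]; j=3 S=157.2200 intr=0.0000 cont=2.4706 V=2.4706[hold]; j=4 S=203.6084 intr=0.0000 cont=0.0000 V=0.0000[hold]; j=5 S=263.6839 intr=0.0000 cont=0.0000 V=0.0000[hold]; j=6 S=341.4850 intr=0.0000 cont=0.0000 V=0.0000[hold]
k=5: j=0 S=82.3736 intr=41.7964 cont=41.9288 V=41.9288[hold]; j=1 S=106.6783 intr=17.4917 cont=22.4349 V=22.4349[hold]; j=2 S=138.1541 intr=0.0000 cont=7.8302 V=7.8302[hold]; j=3 S=178.9171 intr=0.0000 cont=1.2866 V=1.2866[hold]; j=4 S=231.7073 intr=0.0000 cont=0.0000 V=0.0000[hold]; j=5 S=300.0735 intr=0.0000 cont=0.0000 V=0.0000[hold]
k=4: j=0 S=93.7415 intr=30.4285 cont=32.5282 V=32.5282[hold]; j=1 S=121.4003 intr=2.7697 cont=15.4155 V=15.4155[hold]; j=2 S=157.2200 intr=0.0000 cont=4.6910 V=4.6910[hold]; j=3 S=203.6084 intr=0.0000 cont=0.6701 V=0.6701[hold]; j=4 S=263.6839 intr=0.0000 cont=0.0000 V=0.0000[hold]
k=3: j=0 S=106.6783 intr=17.4917 cont=24.2871 V=24.2871[hold]; j=1 S=138.1541 intr=0.0000 cont=10.2639 V=10.2639[hold]; j=2 S=178.9171 intr=0.0000 cont=2.7623 V=2.7623[hold]; j=3 S=231.7073 intr=0.0000 cont=0.3489 V=0.3489[hold]
k=2: j=0 S=121.4003 intr=2.7697 cont=17.5400 V=17.5400[hold]; j=1 S=157.2200 intr=0.0000 cont=6.6618 V=6.6618[hold]; j=2 S=203.6084 intr=0.0000 cont=1.6049 V=1.6049[hold]
k=1: j=0 S=138.1541 intr=0.0000 cont=12.3095 V=12.3095[hold]; j=1 S=178.9171 intr=0.0000 cont=4.2342 V=4.2342[hold]
k=0: j=0 S=157.2200 intr=0.0000 cont=8.4286 V=8.4286[hold]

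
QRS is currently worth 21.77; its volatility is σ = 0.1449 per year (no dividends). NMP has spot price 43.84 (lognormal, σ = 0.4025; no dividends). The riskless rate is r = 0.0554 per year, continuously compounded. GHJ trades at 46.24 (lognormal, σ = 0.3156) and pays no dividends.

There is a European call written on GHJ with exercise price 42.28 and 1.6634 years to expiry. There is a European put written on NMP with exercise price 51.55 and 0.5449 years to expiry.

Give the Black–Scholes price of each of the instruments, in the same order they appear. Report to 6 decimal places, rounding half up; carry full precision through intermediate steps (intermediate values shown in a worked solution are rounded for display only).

[GHJ call K=42.28]
σ√T = 0.3156·√1.6634 = 0.407038
d₁ = (ln(S/K) + (r+σ²/2)T) / (σ√T) = (ln(46.24/42.28) + (0.0554+0.3156²/2)·1.6634) / 0.407038 = (0.089531 + 0.174992) / 0.407038 = 0.649874
d₂ = d₁ − σ√T = 0.649874 − 0.407038 = 0.242835
e^{−rT} = 0.911966
N(d₁) = 0.742113,  N(d₂) = 0.595934
price = S·N(d₁) − K·e^{−rT}·N(d₂) = 34.315310 − 22.977964 = 11.337346
[NMP put K=51.55]
σ√T = 0.4025·√0.5449 = 0.297115
d₁ = (ln(S/K) + (r+σ²/2)T) / (σ√T) = (ln(43.84/51.55) + (0.0554+0.4025²/2)·0.5449) / 0.297115 = (-0.162006 + 0.074326) / 0.297115 = -0.295103
d₂ = d₁ − σ√T = -0.295103 − 0.297115 = -0.592218
e^{−rT} = 0.970264
N(−d₁) = 0.616042,  N(−d₂) = 0.723148
price = K·e^{−rT}·N(−d₂) − S·N(−d₁) = 36.169742 − 27.007301 = 9.162441

price(GHJ call K=42.28) = 11.337346
price(NMP put K=51.55) = 9.162441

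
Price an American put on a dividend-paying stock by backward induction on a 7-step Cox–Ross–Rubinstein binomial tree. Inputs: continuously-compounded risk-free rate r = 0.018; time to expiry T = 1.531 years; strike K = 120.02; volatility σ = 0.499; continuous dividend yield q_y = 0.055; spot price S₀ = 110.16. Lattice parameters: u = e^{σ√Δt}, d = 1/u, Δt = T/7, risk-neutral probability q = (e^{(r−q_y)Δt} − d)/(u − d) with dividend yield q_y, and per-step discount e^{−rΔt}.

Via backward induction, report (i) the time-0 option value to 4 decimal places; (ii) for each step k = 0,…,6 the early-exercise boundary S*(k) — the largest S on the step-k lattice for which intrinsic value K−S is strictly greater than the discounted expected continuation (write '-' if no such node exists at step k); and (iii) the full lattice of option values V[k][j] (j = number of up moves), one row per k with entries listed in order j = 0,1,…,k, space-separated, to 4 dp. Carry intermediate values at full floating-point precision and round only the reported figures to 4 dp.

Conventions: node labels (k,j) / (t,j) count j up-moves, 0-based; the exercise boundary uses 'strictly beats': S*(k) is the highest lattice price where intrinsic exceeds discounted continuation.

price = 35.5143
boundary = - - - - - 34.2984 27.1597
tree:
35.5143
45.1791 22.7579
55.7960 31.2233 11.5070
66.6696 41.5912 17.4752 3.5329
76.9046 53.4303 25.9472 6.1663 0.0000
85.7216 65.6806 37.3396 10.7628 0.0000 0.0000
92.8603 76.7527 51.2989 18.7855 0.0000 0.0000 0.0000
98.5133 85.7216 65.3217 32.7884 0.0000 0.0000 0.0000 0.0000

Δt=0.21871, u=1.26284, d=0.79186, q=0.42481, disc=e^(-rΔt)=0.99607
k=7 terminal: V=max(K-S,0) → 98.5133 85.7216 65.3217 32.7884 0.0000 0.0000 0.0000 0.0000
k=6: j=0 S=27.1597 intr=92.8603 cont=92.7135 V=92.8603[EX]; j=1 S=43.3136 intr=76.7064 cont=76.7527 V=76.7527[hold]; j=2 S=69.0755 intr=50.9445 cont=51.2989 V=51.2989[hold]; j=3 S=110.1600 intr=9.8600 cont=18.7855 V=18.7855[hold]; j=4 S=175.6806 intr=0.0000 cont=0.0000 V=0.0000[hold]; j=5 S=280.1713 intr=0.0000 cont=0.0000 V=0.0000[hold]; j=6 S=446.8106 intr=0.0000 cont=0.0000 V=0.0000[hold]  S*(6)=27.1597
k=5: j=0 S=34.2984 intr=85.7216 cont=85.6797 V=85.7216[EX]; j=1 S=54.6983 intr=65.3217 cont=65.6806 V=65.6806[hold]; j=2 S=87.2316 intr=32.7884 cont=37.3396 V=37.3396[hold]; j=3 S=139.1150 intr=0.0000 cont=10.7628 V=10.7628[hold]; j=4 S=221.8573 intr=0.0000 cont=0.0000 V=0.0000[hold]; j=5 S=353.8128 intr=0.0000 cont=0.0000 V=0.0000[hold]  S*(5)=34.2984
k=4: j=0 S=43.3136 intr=76.7064 cont=76.9046 V=76.9046[hold]; j=1 S=69.0755 intr=50.9445 cont=53.4303 V=53.4303[hold]; j=2 S=110.1600 intr=9.8600 cont=25.9472 V=25.9472[hold]; j=3 S=175.6806 intr=0.0000 cont=6.1663 V=6.1663[hold]; j=4 S=280.1713 intr=0.0000 cont=0.0000 V=0.0000[hold]  S*(4)=-
k=3: j=0 S=54.6983 intr=65.3217 cont=66.6696 V=66.6696[hold]; j=1 S=87.2316 intr=32.7884 cont=41.5912 V=41.5912[hold]; j=2 S=139.1150 intr=0.0000 cont=17.4752 V=17.4752[hold]; j=3 S=221.8573 intr=0.0000 cont=3.5329 V=3.5329[hold]  S*(3)=-
k=2: j=0 S=69.0755 intr=50.9445 cont=55.7960 V=55.7960[hold]; j=1 S=110.1600 intr=9.8600 cont=31.2233 V=31.2233[hold]; j=2 S=175.6806 intr=0.0000 cont=11.5070 V=11.5070[hold]  S*(2)=-
k=1: j=0 S=87.2316 intr=32.7884 cont=45.1791 V=45.1791[hold]; j=1 S=139.1150 intr=0.0000 cont=22.7579 V=22.7579[hold]  S*(1)=-
k=0: j=0 S=110.1600 intr=9.8600 cont=35.5143 V=35.5143[hold]  S*(0)=-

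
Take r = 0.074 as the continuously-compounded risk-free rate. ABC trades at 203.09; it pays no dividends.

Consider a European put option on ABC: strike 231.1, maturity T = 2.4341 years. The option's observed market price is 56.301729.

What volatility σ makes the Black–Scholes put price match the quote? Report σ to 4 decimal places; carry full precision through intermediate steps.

sigma = 0.5098

At σ = 0.5098 the Black–Scholes value reproduces the quote:
σ√T = 0.5098·√2.4341 = 0.795370
d₁ = (ln(S/K) + (r+σ²/2)T) / (σ√T) = (ln(203.09/231.1) + (0.074+0.5098²/2)·2.4341) / 0.795370 = (-0.129201 + 0.496430) / 0.795370 = 0.461708
d₂ = d₁ − σ√T = 0.461708 − 0.795370 = -0.333662
e^{−rT} = 0.835167
N(−d₁) = 0.322145,  N(−d₂) = 0.630683
V = K·e^{−rT}·N(−d₂) − S·N(−d₁) = 121.726228 − 65.424499 = 56.301729 (the observed quote) — the price is monotone increasing in volatility, hence this σ is the only solution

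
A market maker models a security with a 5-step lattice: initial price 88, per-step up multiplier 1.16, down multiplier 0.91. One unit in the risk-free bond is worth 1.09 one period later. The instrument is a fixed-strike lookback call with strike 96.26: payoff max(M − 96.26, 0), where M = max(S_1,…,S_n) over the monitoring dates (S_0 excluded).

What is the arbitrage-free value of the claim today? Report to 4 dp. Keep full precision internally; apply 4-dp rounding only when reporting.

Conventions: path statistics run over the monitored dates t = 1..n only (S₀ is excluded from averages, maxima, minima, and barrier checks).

No-arbitrage gives p* = (R−d)/(u−d) = 0.7200: enumerate every path, weight its payoff by its p*-probability, and discount by R^5.
Enumerate all 2^5 = 32 price paths (U = up ×1.16, D = down ×0.91); each path with k up-moves has probability p*^k·(1−p*)^(5−k).
DDDDD: M=80.0800, payoff=0.0000, prob=0.001721
UDDDD: M=102.0800, payoff=5.8200, prob=0.004426
DUDDD: M=92.8928, payoff=0.0000, prob=0.004426
UUDDD: M=118.4128, payoff=22.1528, prob=0.011380
DDUDD: M=84.5324, payoff=0.0000, prob=0.004426
UDUDD: M=107.7556, payoff=11.4956, prob=0.011380
DUUDD: M=107.7556, payoff=11.4956, prob=0.011380
UUUDD: M=137.3588, payoff=41.0988, prob=0.029263
DDDUD: M=80.0800, payoff=0.0000, prob=0.004426
UDDUD: M=102.0800, payoff=5.8200, prob=0.011380
DUDUD: M=98.0576, payoff=1.7976, prob=0.011380
UUDUD: M=124.9966, payoff=28.7366, prob=0.029263
DDUUD: M=98.0576, payoff=1.7976, prob=0.011380
UDUUD: M=124.9966, payoff=28.7366, prob=0.029263
DUUUD: M=124.9966, payoff=28.7366, prob=0.029263
UUUUD: M=159.3363, payoff=63.0763, prob=0.075247
DDDDU: M=80.0800, payoff=0.0000, prob=0.004426
UDDDU: M=102.0800, payoff=5.8200, prob=0.011380
DUDDU: M=92.8928, payoff=0.0000, prob=0.011380
UUDDU: M=118.4128, payoff=22.1528, prob=0.029263
DDUDU: M=89.2325, payoff=0.0000, prob=0.011380
UDUDU: M=113.7469, payoff=17.4869, prob=0.029263
DUUDU: M=113.7469, payoff=17.4869, prob=0.029263
UUUDU: M=144.9960, payoff=48.7360, prob=0.075247
DDDUU: M=89.2325, payoff=0.0000, prob=0.011380
UDDUU: M=113.7469, payoff=17.4869, prob=0.029263
DUDUU: M=113.7469, payoff=17.4869, prob=0.029263
UUDUU: M=144.9960, payoff=48.7360, prob=0.075247
DDUUU: M=113.7469, payoff=17.4869, prob=0.029263
UDUUU: M=144.9960, payoff=48.7360, prob=0.075247
DUUUU: M=144.9960, payoff=48.7360, prob=0.075247
UUUUU: M=184.8301, payoff=88.5701, prob=0.193492
Price = Σ prob·payoff / R^5 = 44.197837 / 1.538624 = 28.7256

price = 28.7256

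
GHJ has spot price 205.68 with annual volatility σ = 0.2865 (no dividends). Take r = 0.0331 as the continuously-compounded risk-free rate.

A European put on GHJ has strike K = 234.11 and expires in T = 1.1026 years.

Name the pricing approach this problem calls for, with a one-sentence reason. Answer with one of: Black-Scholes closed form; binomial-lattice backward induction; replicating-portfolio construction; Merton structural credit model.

framework: Black-Scholes closed form

Key observation: everything needed for the exact continuous-time valuation of the European put on GHJ (strike 234.11) is given, and no feature rules the closed form out.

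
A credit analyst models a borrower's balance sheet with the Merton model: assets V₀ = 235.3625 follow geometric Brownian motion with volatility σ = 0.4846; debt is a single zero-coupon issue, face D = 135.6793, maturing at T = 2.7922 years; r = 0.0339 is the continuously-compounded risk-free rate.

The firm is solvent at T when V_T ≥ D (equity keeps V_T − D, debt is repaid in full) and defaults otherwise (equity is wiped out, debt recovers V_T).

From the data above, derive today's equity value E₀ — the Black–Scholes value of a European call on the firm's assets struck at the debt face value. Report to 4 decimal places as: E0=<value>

E0=127.8282

Equity is a call on the firm's assets struck at D = 135.6793:
d₁ = [ln(V₀/D) + (r + σ²/2)T] / (σ√T)
   = [ln(235.3625/135.6793) + (0.0339 + 0.5·0.4846²)·2.7922] / (0.4846·√2.7922)
   = [0.550833 + 0.422512] / 0.809761 = 1.202015
d₂ = d₁ − σ√T = 1.202015 − 0.809761 = 0.392255
N(d₁) = 0.885321,  N(d₂) = 0.652565,  e^(−rT) = 0.909686
E₀ = V₀·N(d₁) − D·e^(−rT)·N(d₂)
   = 235.3625·0.885321 − 135.6793·0.909686·0.652565 = 127.828198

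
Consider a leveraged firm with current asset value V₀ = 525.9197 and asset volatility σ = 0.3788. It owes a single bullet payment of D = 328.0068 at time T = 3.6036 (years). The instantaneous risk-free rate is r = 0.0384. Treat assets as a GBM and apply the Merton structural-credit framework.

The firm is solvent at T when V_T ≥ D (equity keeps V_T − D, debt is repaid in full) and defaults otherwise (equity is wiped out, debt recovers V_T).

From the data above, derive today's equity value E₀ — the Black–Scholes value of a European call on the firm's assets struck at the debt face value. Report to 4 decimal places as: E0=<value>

Apply the equity-as-call identities (strike 328.0068, horizon 3.6036 years):
d₁ = [ln(V₀/D) + (r + σ²/2)T] / (σ√T)
   = [ln(525.9197/328.0068) + (0.0384 + 0.5·0.3788²)·3.6036] / (0.3788·√3.6036)
   = [0.472114 + 0.396918] / 0.719082 = 1.208530
d₂ = d₁ − σ√T = 1.208530 − 0.719082 = 0.489448
N(d₁) = 0.886578,  N(d₂) = 0.687738,  e^(−rT) = 0.870769
E₀ = V₀·N(d₁) − D·e^(−rT)·N(d₂)
   = 525.9197·0.886578 − 328.0068·0.870769·0.687738 = 269.838512

E0=269.8385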